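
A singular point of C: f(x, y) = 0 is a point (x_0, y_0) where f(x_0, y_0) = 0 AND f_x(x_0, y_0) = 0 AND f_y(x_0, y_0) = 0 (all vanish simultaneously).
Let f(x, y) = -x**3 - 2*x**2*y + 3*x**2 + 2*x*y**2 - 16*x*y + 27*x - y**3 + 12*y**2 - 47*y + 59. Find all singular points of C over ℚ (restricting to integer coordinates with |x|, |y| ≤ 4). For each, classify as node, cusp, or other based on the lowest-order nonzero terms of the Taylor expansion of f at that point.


Singular points: {(-1, 3)}; classification: cusp.

Compute partial derivatives:
  f_x = -3*x**2 - 4*x*y + 6*x + 2*y**2 - 16*y + 27.
  f_y = -2*x**2 + 4*x*y - 16*x - 3*y**2 + 24*y - 47.
Scan x_0 ∈ {−4, ..., 4}. For each x_0, f_y(x_0, y) is a polynomial in y; find its integer roots y ∈ {−4, ..., 4}, then test f_x and f at those candidates.
  x = -4: f_y(-4, y) = -3*y**2 + 8*y - 15; no integer root y with |y| ≤ 4.
  x = -3: f_y(-3, y) = -3*y**2 + 12*y - 17; no integer root y with |y| ≤ 4.
  x = -2: f_y(-2, y) = -3*y**2 + 16*y - 23; no integer root y with |y| ≤ 4.
  x = -1: f_y(-1, y) = -3*y**2 + 20*y - 33; vanishes at y ∈ {3}. (-1, 3): f_x = 0, f = 0 — SINGULAR.
  x = 0: f_y(0, y) = -3*y**2 + 24*y - 47; no integer root y with |y| ≤ 4.
  x = 1: f_y(1, y) = -3*y**2 + 28*y - 65; no integer root y with |y| ≤ 4.
  x = 2: f_y(2, y) = -3*y**2 + 32*y - 87; no integer root y with |y| ≤ 4.
  x = 3: f_y(3, y) = -3*y**2 + 36*y - 113; no integer root y with |y| ≤ 4.
  x = 4: f_y(4, y) = -3*y**2 + 40*y - 143; no integer root y with |y| ≤ 4.
Only singular point on the grid: (-1, 3).
Classify: substitute x = -1 + u, y = 3 + v and expand: f = -u**3 - 2*u**2*v + 2*u*v**2 - v**3 + v**2.
No constant or linear terms (consistent with a singular point). Quadratic part: v**2. Cubic part: -u**3 - 2*u**2*v + 2*u*v**2 - v**3.
The quadratic part v**2 is a perfect square, so there is a single (double) tangent line v = 0, i.e. y = 3. Restricting the cubic part to that line (v = 0) leaves -u**3 ≠ 0, so f is not divisible by v and the branch is v² ≈ u**3 to lowest order — this is a cusp.
Classification: cusp.


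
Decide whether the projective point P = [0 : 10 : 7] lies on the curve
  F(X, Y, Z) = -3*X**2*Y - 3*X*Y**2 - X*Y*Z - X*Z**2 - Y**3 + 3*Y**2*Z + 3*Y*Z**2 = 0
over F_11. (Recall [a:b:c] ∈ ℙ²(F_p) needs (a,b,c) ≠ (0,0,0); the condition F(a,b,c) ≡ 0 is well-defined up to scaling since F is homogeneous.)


F(0,10,7) ≡ 7 (mod 11); P is NOT on the curve.

Evaluate F(0, 10, 7) term-by-term (mod 11).
  -3*X**2*Y ↦ -3·0·10·1 = 0
  -3*X*Y**2 ↦ -3·0·100·1 = 0
  -X*Y*Z ↦ -1·0·10·7 = 0
  -X*Z**2 ↦ -1·0·1·49 = 0
  -Y**3 ↦ -1·1·1000·1 = -1000
  3*Y**2*Z ↦ 3·1·100·7 = 2100
  3*Y*Z**2 ↦ 3·1·10·49 = 1470
Sum: F(0, 10, 7) = (0) + (0) + (0) + (0) + (-1000) + (2100) + (1470) = 2570.
Reducing mod 11: 2570 ≡ 7 (mod 11).
Since F(a, b, c) ≡ 7 ≠ 0 (mod 11), P does NOT lie on the curve.


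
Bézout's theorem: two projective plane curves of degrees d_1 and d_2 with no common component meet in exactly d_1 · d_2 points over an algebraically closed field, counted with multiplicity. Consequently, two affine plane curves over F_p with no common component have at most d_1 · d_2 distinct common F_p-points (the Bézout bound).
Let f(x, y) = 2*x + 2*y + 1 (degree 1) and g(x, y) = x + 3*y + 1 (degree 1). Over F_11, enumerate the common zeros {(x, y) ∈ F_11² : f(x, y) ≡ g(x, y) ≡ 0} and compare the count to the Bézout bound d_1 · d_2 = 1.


Common zeros: {(8, 8)}; count = 1; Bézout bound = 1.

deg(f) = 1, deg(g) = 1, so Bézout bound = 1.
Scan x ∈ F_11. For each x, list the y ∈ F_11 with f(x, y) ≡ 0 and those with g(x, y) ≡ 0 (mod 11); the common zeros in that column are the intersection.
  x = 0: f ≡ 0 at y ∈ {5}; g ≡ 0 at y ∈ {7}; common: ∅.
  x = 1: f ≡ 0 at y ∈ {4}; g ≡ 0 at y ∈ {3}; common: ∅.
  x = 2: f ≡ 0 at y ∈ {3}; g ≡ 0 at y ∈ {10}; common: ∅.
  x = 3: f ≡ 0 at y ∈ {2}; g ≡ 0 at y ∈ {6}; common: ∅.
  x = 4: f ≡ 0 at y ∈ {1}; g ≡ 0 at y ∈ {2}; common: ∅.
  x = 5: f ≡ 0 at y ∈ {0}; g ≡ 0 at y ∈ {9}; common: ∅.
  x = 6: f ≡ 0 at y ∈ {10}; g ≡ 0 at y ∈ {5}; common: ∅.
  x = 7: f ≡ 0 at y ∈ {9}; g ≡ 0 at y ∈ {1}; common: ∅.
  x = 8: f ≡ 0 at y ∈ {8}; g ≡ 0 at y ∈ {8}; common: {8}.
  x = 9: f ≡ 0 at y ∈ {7}; g ≡ 0 at y ∈ {4}; common: ∅.
  x = 10: f ≡ 0 at y ∈ {6}; g ≡ 0 at y ∈ {0}; common: ∅.
Collecting: common zeros = {(8, 8)}, so the count is 1.
Comparison with the Bézout bound: 1 ≤ 1 = deg(f)·deg(g), as expected for curves with no common component (the bound is attained).


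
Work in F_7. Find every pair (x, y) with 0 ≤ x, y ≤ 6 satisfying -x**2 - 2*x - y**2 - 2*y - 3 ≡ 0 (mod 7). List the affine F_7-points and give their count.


Affine F_7-points: {(1, 2), (1, 3), (2, 1), (2, 4), (3, 1), (3, 4), (4, 2), (4, 3)}; count = 8.

For each of the 49 pairs (x, y) ∈ F_7², evaluate f(x, y) mod 7. Record the zeros.
  x = 0: [0↦4, 1↦1, 2↦3, 3↦3, 4↦1, 5↦4, 6↦5]  zeros at y ∈ ∅
  x = 1: [0↦1, 1↦5, 2↦0, 3↦0, 4↦5, 5↦1, 6↦2]  zeros at y ∈ {2, 3}
  x = 2: [0↦3, 1↦0, 2↦2, 3↦2, 4↦0, 5↦3, 6↦4]  zeros at y ∈ {1, 4}
  x = 3: [0↦3, 1↦0, 2↦2, 3↦2, 4↦0, 5↦3, 6↦4]  zeros at y ∈ {1, 4}
  x = 4: [0↦1, 1↦5, 2↦0, 3↦0, 4↦5, 5↦1, 6↦2]  zeros at y ∈ {2, 3}
  x = 5: [0↦4, 1↦1, 2↦3, 3↦3, 4↦1, 5↦4, 6↦5]  zeros at y ∈ ∅
  x = 6: [0↦5, 1↦2, 2↦4, 3↦4, 4↦2, 5↦5, 6↦6]  zeros at y ∈ ∅
Collecting zeros: affine points = {(1, 2), (1, 3), (2, 1), (2, 4), (3, 1), (3, 4), (4, 2), (4, 3)}.
Total count |C(F_7)_aff| = 8.


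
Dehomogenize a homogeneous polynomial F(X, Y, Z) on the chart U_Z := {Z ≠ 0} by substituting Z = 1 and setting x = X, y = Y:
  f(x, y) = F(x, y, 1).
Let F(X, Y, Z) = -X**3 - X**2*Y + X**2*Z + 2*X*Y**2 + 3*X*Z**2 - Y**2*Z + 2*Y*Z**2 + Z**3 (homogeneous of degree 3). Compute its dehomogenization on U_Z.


f(x, y) = -x**3 - x**2*y + x**2 + 2*x*y**2 + 3*x - y**2 + 2*y + 1

On U_Z we set Z = 1. Each monomial c·X^i·Y^j·Z^k in F becomes c·x^i·y^j·1^k = c·x^i·y^j.
Substituting Z = 1: F(X, Y, 1) = -x**3 - x**2*y + x**2 + 2*x*y**2 + 3*x - y**2 + 2*y + 1.
Note: deg(f) ≤ deg(F) = 3; strict inequality happens when F is divisible by Z (lost terms).


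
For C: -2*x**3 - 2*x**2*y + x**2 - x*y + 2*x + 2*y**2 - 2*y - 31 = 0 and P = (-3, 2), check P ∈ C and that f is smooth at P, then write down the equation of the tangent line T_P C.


Tangent line at P: -36*x - 9*y - 90 = 0.

Step 1: f(-3, 2) = 0, so P lies on C.
Step 2: partial derivatives
  f_x(x, y) = -6*x**2 - 4*x*y + 2*x - y + 2, f_y(x, y) = -2*x**2 - x + 4*y - 2.
  f_x(P) = -36, f_y(P) = -9 (gradient nonzero, so P is smooth).
Step 3: tangent line at P: -36·(x − -3) + -9·(y − 2) = 0.
Expanding: -36*x - 9*y - 90 = 0.


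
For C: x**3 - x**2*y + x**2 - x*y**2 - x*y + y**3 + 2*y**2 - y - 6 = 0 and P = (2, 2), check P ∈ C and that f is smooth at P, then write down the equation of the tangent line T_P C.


Tangent line at P: 2*x + 5*y - 14 = 0.

Step 1: f(2, 2) = 0, so P lies on C.
Step 2: partial derivatives
  f_x(x, y) = 3*x**2 - 2*x*y + 2*x - y**2 - y, f_y(x, y) = -x**2 - 2*x*y - x + 3*y**2 + 4*y - 1.
  f_x(P) = 2, f_y(P) = 5 (gradient nonzero, so P is smooth).
Step 3: tangent line at P: 2·(x − 2) + 5·(y − 2) = 0.
Expanding: 2*x + 5*y - 14 = 0.


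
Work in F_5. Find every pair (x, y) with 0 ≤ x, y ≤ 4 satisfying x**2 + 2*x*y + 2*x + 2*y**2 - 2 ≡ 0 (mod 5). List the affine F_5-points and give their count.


Affine F_5-points: {(0, 1), (0, 4), (1, 1), (1, 3)}; count = 4.

For each of the 25 pairs (x, y) ∈ F_5², evaluate f(x, y) mod 5. Record the zeros.
  x = 0: [0↦3, 1↦0, 2↦1, 3↦1, 4↦0]  zeros at y ∈ {1, 4}
  x = 1: [0↦1, 1↦0, 2↦3, 3↦0, 4↦1]  zeros at y ∈ {1, 3}
  x = 2: [0↦1, 1↦2, 2↦2, 3↦1, 4↦4]  zeros at y ∈ ∅
  x = 3: [0↦3, 1↦1, 2↦3, 3↦4, 4↦4]  zeros at y ∈ ∅
  x = 4: [0↦2, 1↦2, 2↦1, 3↦4, 4↦1]  zeros at y ∈ ∅
Collecting zeros: affine points = {(0, 1), (0, 4), (1, 1), (1, 3)}.
Total count |C(F_5)_aff| = 4.


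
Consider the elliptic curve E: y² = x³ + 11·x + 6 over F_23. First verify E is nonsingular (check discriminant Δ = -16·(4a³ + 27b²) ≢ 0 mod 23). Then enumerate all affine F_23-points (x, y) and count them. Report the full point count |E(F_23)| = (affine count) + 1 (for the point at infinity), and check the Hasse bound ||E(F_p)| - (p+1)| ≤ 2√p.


Affine points = {(0, 11), (0, 12), (1, 8), (1, 15), (2, 6), (2, 17), (5, 5), (5, 18), (6, 9), (6, 14), (7, 9), (7, 14), (8, 10), (8, 13), (9, 11), (9, 12), (10, 9), (10, 14), (11, 3), (11, 20), (12, 7), (12, 16), (13, 0), (14, 11), (14, 12), (15, 2), (15, 21), (16, 0), (17, 0), (19, 6), (19, 17)}; affine count = 31; |E(F_23)| = 32.

Discriminant check: Δ ∝ 4a³ + 27b² = 4·11³ + 27·6² = 4·1331 + 27·36 ≡ 17 (mod 23). Nonzero ⇒ E is nonsingular.
For each x ∈ F_23, compute rhs = x³ + 11·x + 6 mod 23, then count y ∈ F_23 with y² ≡ rhs.
  x = 0: rhs = 6, matching y values: 11, 12 (2 points).
  x = 1: rhs = 18, matching y values: 8, 15 (2 points).
  x = 2: rhs = 13, matching y values: 6, 17 (2 points).
  x = 3: rhs = 20, matching y values: none (0 points).
  x = 4: rhs = 22, matching y values: none (0 points).
  x = 5: rhs = 2, matching y values: 5, 18 (2 points).
  x = 6: rhs = 12, matching y values: 9, 14 (2 points).
  x = 7: rhs = 12, matching y values: 9, 14 (2 points).
  x = 8: rhs = 8, matching y values: 10, 13 (2 points).
  x = 9: rhs = 6, matching y values: 11, 12 (2 points).
  x = 10: rhs = 12, matching y values: 9, 14 (2 points).
  x = 11: rhs = 9, matching y values: 3, 20 (2 points).
  x = 12: rhs = 3, matching y values: 7, 16 (2 points).
  x = 13: rhs = 0, matching y values: 0 (1 points).
  x = 14: rhs = 6, matching y values: 11, 12 (2 points).
  x = 15: rhs = 4, matching y values: 2, 21 (2 points).
  x = 16: rhs = 0, matching y values: 0 (1 points).
  x = 17: rhs = 0, matching y values: 0 (1 points).
  x = 18: rhs = 10, matching y values: none (0 points).
  x = 19: rhs = 13, matching y values: 6, 17 (2 points).
  x = 20: rhs = 15, matching y values: none (0 points).
  x = 21: rhs = 22, matching y values: none (0 points).
  x = 22: rhs = 17, matching y values: none (0 points).
Total affine count: 31.
Full point count |E(F_23)| = 31 + 1 = 32.
Hasse bound: |32 − (23+1)| = |8| = 8 ≤ 2√23 ≈ 9.5917 ✓.


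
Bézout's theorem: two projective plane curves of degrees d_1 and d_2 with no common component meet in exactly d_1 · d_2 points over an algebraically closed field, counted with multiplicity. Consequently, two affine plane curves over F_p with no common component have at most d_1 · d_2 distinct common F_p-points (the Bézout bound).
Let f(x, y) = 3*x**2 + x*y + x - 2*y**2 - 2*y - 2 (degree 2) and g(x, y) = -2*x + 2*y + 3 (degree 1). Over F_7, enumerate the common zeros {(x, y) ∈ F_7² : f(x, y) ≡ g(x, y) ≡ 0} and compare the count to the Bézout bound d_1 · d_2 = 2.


Common zeros: {(0, 2)}; count = 1; Bézout bound = 2.

deg(f) = 2, deg(g) = 1, so Bézout bound = 2.
Scan x ∈ F_7. For each x, list the y ∈ F_7 with f(x, y) ≡ 0 and those with g(x, y) ≡ 0 (mod 7); the common zeros in that column are the intersection.
  x = 0: f ≡ 0 at y ∈ {2, 4}; g ≡ 0 at y ∈ {2}; common: {2}.
  x = 1: f ≡ 0 at y ∈ ∅; g ≡ 0 at y ∈ {3}; common: ∅.
  x = 2: f ≡ 0 at y ∈ ∅; g ≡ 0 at y ∈ {4}; common: ∅.
  x = 3: f ≡ 0 at y ∈ {0, 4}; g ≡ 0 at y ∈ {5}; common: ∅.
  x = 4: f ≡ 0 at y ∈ ∅; g ≡ 0 at y ∈ {6}; common: ∅.
  x = 5: f ≡ 0 at y ∈ ∅; g ≡ 0 at y ∈ {0}; common: ∅.
  x = 6: f ≡ 0 at y ∈ {0, 2}; g ≡ 0 at y ∈ {1}; common: ∅.
Collecting: common zeros = {(0, 2)}, so the count is 1.
Comparison with the Bézout bound: 1 ≤ 2 = deg(f)·deg(g), as expected for curves with no common component (the affine F_7-count falls short of the bound because intersections may lie at infinity, over extension fields, or carry multiplicity).


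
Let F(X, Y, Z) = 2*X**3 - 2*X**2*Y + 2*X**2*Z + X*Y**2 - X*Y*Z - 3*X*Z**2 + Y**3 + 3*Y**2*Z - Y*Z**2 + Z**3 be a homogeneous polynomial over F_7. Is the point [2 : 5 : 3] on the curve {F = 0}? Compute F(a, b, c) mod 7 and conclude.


F(2,5,3) ≡ 4 (mod 7); P is NOT on the curve.

Evaluate F(2, 5, 3) term-by-term (mod 7).
  2*X**3 ↦ 2·8·1·1 = 16
  -2*X**2*Y ↦ -2·4·5·1 = -40
  2*X**2*Z ↦ 2·4·1·3 = 24
  X*Y**2 ↦ 1·2·25·1 = 50
  -X*Y*Z ↦ -1·2·5·3 = -30
  -3*X*Z**2 ↦ -3·2·1·9 = -54
  Y**3 ↦ 1·1·125·1 = 125
  3*Y**2*Z ↦ 3·1·25·3 = 225
  -Y*Z**2 ↦ -1·1·5·9 = -45
  Z**3 ↦ 1·1·1·27 = 27
Sum: F(2, 5, 3) = (16) + (-40) + (24) + (50) + (-30) + (-54) + (125) + (225) + (-45) + (27) = 298.
Reducing mod 7: 298 ≡ 4 (mod 7).
Since F(a, b, c) ≡ 4 ≠ 0 (mod 7), P does NOT lie on the curve.


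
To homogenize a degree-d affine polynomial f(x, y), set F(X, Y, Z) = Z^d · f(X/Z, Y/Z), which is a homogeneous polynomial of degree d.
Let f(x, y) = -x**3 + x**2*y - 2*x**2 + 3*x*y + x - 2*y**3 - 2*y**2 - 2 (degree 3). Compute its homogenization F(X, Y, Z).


F(X, Y, Z) = -X**3 + X**2*Y - 2*X**2*Z + 3*X*Y*Z + X*Z**2 - 2*Y**3 - 2*Y**2*Z - 2*Z**3

deg(f) = 3.
Substitute x = X/Z, y = Y/Z into f, then multiply by Z^3.
  monomial -1·x^3·y^0 ↦ -1·X^3·Y^0·Z^0.
  monomial 1·x^2·y^1 ↦ 1·X^2·Y^1·Z^0.
  monomial -2·x^2·y^0 ↦ -2·X^2·Y^0·Z^1.
  monomial 3·x^1·y^1 ↦ 3·X^1·Y^1·Z^1.
  monomial 1·x^1·y^0 ↦ 1·X^1·Y^0·Z^2.
  monomial -2·x^0·y^3 ↦ -2·X^0·Y^3·Z^0.
  monomial -2·x^0·y^2 ↦ -2·X^0·Y^2·Z^1.
  monomial -2·x^0·y^0 ↦ -2·X^0·Y^0·Z^3.
Collecting: F(X, Y, Z) = -X**3 + X**2*Y - 2*X**2*Z + 3*X*Y*Z + X*Z**2 - 2*Y**3 - 2*Y**2*Z - 2*Z**3.


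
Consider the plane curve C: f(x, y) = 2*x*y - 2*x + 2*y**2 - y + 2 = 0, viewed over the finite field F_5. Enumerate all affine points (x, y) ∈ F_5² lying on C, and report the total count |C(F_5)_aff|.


Affine F_5-points: {(0, 4), (1, 0), (1, 2), (2, 3)}; count = 4.

For each of the 25 pairs (x, y) ∈ F_5², evaluate f(x, y) mod 5. Record the zeros.
  x = 0: [0↦2, 1↦3, 2↦3, 3↦2, 4↦0]  zeros at y ∈ {4}
  x = 1: [0↦0, 1↦3, 2↦0, 3↦1, 4↦1]  zeros at y ∈ {0, 2}
  x = 2: [0↦3, 1↦3, 2↦2, 3↦0, 4↦2]  zeros at y ∈ {3}
  x = 3: [0↦1, 1↦3, 2↦4, 3↦4, 4↦3]  zeros at y ∈ ∅
  x = 4: [0↦4, 1↦3, 2↦1, 3↦3, 4↦4]  zeros at y ∈ ∅
Collecting zeros: affine points = {(0, 4), (1, 0), (1, 2), (2, 3)}.
Total count |C(F_5)_aff| = 4.


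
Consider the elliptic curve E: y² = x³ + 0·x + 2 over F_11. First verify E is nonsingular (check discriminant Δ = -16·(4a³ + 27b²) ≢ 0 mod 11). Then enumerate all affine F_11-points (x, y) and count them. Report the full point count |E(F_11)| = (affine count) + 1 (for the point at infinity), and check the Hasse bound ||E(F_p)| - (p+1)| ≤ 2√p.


Affine points = {(1, 5), (1, 6), (4, 0), (6, 3), (6, 8), (7, 2), (7, 9), (9, 4), (9, 7), (10, 1), (10, 10)}; affine count = 11; |E(F_11)| = 12.

Discriminant check: Δ ∝ 4a³ + 27b² = 4·0³ + 27·2² = 4·0 + 27·4 ≡ 9 (mod 11). Nonzero ⇒ E is nonsingular.
For each x ∈ F_11, compute rhs = x³ + 0·x + 2 mod 11, then count y ∈ F_11 with y² ≡ rhs.
  x = 0: rhs = 2, matching y values: none (0 points).
  x = 1: rhs = 3, matching y values: 5, 6 (2 points).
  x = 2: rhs = 10, matching y values: none (0 points).
  x = 3: rhs = 7, matching y values: none (0 points).
  x = 4: rhs = 0, matching y values: 0 (1 points).
  x = 5: rhs = 6, matching y values: none (0 points).
  x = 6: rhs = 9, matching y values: 3, 8 (2 points).
  x = 7: rhs = 4, matching y values: 2, 9 (2 points).
  x = 8: rhs = 8, matching y values: none (0 points).
  x = 9: rhs = 5, matching y values: 4, 7 (2 points).
  x = 10: rhs = 1, matching y values: 1, 10 (2 points).
Total affine count: 11.
Full point count |E(F_11)| = 11 + 1 = 12.
Hasse bound: |12 − (11+1)| = |0| = 0 ≤ 2√11 ≈ 6.6332 ✓.


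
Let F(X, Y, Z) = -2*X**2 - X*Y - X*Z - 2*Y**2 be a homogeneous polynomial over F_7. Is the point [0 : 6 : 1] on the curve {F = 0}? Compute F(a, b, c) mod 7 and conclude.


F(0,6,1) ≡ 5 (mod 7); P is NOT on the curve.

Evaluate F(0, 6, 1) term-by-term (mod 7).
  -2*X**2 ↦ -2·0·1·1 = 0
  -X*Y ↦ -1·0·6·1 = 0
  -X*Z ↦ -1·0·1·1 = 0
  -2*Y**2 ↦ -2·1·36·1 = -72
Sum: F(0, 6, 1) = (0) + (0) + (0) + (-72) = -72.
Reducing mod 7: -72 ≡ 5 (mod 7).
Since F(a, b, c) ≡ 5 ≠ 0 (mod 7), P does NOT lie on the curve.


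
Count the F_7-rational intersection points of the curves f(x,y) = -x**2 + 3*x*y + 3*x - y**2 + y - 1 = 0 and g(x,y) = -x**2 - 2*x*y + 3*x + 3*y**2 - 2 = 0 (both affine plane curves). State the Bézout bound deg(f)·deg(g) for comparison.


Common zeros: {(2, 6)}; count = 1; Bézout bound = 4.

deg(f) = 2, deg(g) = 2, so Bézout bound = 4.
Scan x ∈ F_7. For each x, list the y ∈ F_7 with f(x, y) ≡ 0 and those with g(x, y) ≡ 0 (mod 7); the common zeros in that column are the intersection.
  x = 0: f ≡ 0 at y ∈ {3, 5}; g ≡ 0 at y ∈ ∅; common: ∅.
  x = 1: f ≡ 0 at y ∈ ∅; g ≡ 0 at y ∈ {0, 3}; common: ∅.
  x = 2: f ≡ 0 at y ∈ {1, 6}; g ≡ 0 at y ∈ {0, 6}; common: {6}.
  x = 3: f ≡ 0 at y ∈ ∅; g ≡ 0 at y ∈ {3, 6}; common: ∅.
  x = 4: f ≡ 0 at y ∈ {1, 5}; g ≡ 0 at y ∈ ∅; common: ∅.
  x = 5: f ≡ 0 at y ∈ {3, 6}; g ≡ 0 at y ∈ ∅; common: ∅.
  x = 6: f ≡ 0 at y ∈ ∅; g ≡ 0 at y ∈ ∅; common: ∅.
Collecting: common zeros = {(2, 6)}, so the count is 1.
Comparison with the Bézout bound: 1 ≤ 4 = deg(f)·deg(g), as expected for curves with no common component (the affine F_7-count falls short of the bound because intersections may lie at infinity, over extension fields, or carry multiplicity).


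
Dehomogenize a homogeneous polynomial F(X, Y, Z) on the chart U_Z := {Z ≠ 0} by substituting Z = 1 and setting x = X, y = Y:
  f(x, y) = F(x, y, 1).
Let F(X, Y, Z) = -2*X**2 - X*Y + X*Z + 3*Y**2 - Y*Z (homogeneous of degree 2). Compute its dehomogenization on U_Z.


f(x, y) = -2*x**2 - x*y + x + 3*y**2 - y

On U_Z we set Z = 1. Each monomial c·X^i·Y^j·Z^k in F becomes c·x^i·y^j·1^k = c·x^i·y^j.
Substituting Z = 1: F(X, Y, 1) = -2*x**2 - x*y + x + 3*y**2 - y.
Note: deg(f) ≤ deg(F) = 2; strict inequality happens when F is divisible by Z (lost terms).


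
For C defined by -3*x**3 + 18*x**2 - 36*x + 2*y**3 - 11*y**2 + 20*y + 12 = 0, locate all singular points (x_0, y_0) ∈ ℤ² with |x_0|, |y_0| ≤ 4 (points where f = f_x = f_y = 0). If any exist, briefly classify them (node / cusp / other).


Singular points: {(2, 2)}; classification: cusp.

Compute partial derivatives:
  f_x = -9*x**2 + 36*x - 36.
  f_y = 6*y**2 - 22*y + 20.
Scan x_0 ∈ {−4, ..., 4}. For each x_0, f_y(x_0, y) is a polynomial in y; find its integer roots y ∈ {−4, ..., 4}, then test f_x and f at those candidates.
  x = -4: f_y(-4, y) = 6*y**2 - 22*y + 20; vanishes at y ∈ {2}. (-4, 2): f_x = -324 ≠ 0.
  x = -3: f_y(-3, y) = 6*y**2 - 22*y + 20; vanishes at y ∈ {2}. (-3, 2): f_x = -225 ≠ 0.
  x = -2: f_y(-2, y) = 6*y**2 - 22*y + 20; vanishes at y ∈ {2}. (-2, 2): f_x = -144 ≠ 0.
  x = -1: f_y(-1, y) = 6*y**2 - 22*y + 20; vanishes at y ∈ {2}. (-1, 2): f_x = -81 ≠ 0.
  x = 0: f_y(0, y) = 6*y**2 - 22*y + 20; vanishes at y ∈ {2}. (0, 2): f_x = -36 ≠ 0.
  x = 1: f_y(1, y) = 6*y**2 - 22*y + 20; vanishes at y ∈ {2}. (1, 2): f_x = -9 ≠ 0.
  x = 2: f_y(2, y) = 6*y**2 - 22*y + 20; vanishes at y ∈ {2}. (2, 2): f_x = 0, f = 0 — SINGULAR.
  x = 3: f_y(3, y) = 6*y**2 - 22*y + 20; vanishes at y ∈ {2}. (3, 2): f_x = -9 ≠ 0.
  x = 4: f_y(4, y) = 6*y**2 - 22*y + 20; vanishes at y ∈ {2}. (4, 2): f_x = -36 ≠ 0.
Only singular point on the grid: (2, 2).
Classify: substitute x = 2 + u, y = 2 + v and expand: f = -3*u**3 + 2*v**3 + v**2.
No constant or linear terms (consistent with a singular point). Quadratic part: v**2. Cubic part: -3*u**3 + 2*v**3.
The quadratic part v**2 is a perfect square, so there is a single (double) tangent line v = 0, i.e. y = 2. Restricting the cubic part to that line (v = 0) leaves -3*u**3 ≠ 0, so f is not divisible by v and the branch is v² ≈ 3*u**3 to lowest order — this is a cusp.
Classification: cusp.


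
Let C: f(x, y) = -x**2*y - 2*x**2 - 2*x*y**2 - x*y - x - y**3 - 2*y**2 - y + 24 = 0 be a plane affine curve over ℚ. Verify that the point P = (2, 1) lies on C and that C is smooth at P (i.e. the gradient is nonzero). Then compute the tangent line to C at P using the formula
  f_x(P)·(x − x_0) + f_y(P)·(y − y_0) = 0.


Tangent line at P: -16*x - 22*y + 54 = 0.

Step 1: f(2, 1) = 0, so P lies on C.
Step 2: partial derivatives
  f_x(x, y) = -2*x*y - 4*x - 2*y**2 - y - 1, f_y(x, y) = -x**2 - 4*x*y - x - 3*y**2 - 4*y - 1.
  f_x(P) = -16, f_y(P) = -22 (gradient nonzero, so P is smooth).
Step 3: tangent line at P: -16·(x − 2) + -22·(y − 1) = 0.
Expanding: -16*x - 22*y + 54 = 0.


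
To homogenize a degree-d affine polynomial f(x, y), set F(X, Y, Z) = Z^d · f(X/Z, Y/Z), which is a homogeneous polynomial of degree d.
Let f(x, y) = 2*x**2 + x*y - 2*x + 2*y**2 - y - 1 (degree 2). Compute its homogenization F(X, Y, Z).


F(X, Y, Z) = 2*X**2 + X*Y - 2*X*Z + 2*Y**2 - Y*Z - Z**2

deg(f) = 2.
Substitute x = X/Z, y = Y/Z into f, then multiply by Z^2.
  monomial 2·x^2·y^0 ↦ 2·X^2·Y^0·Z^0.
  monomial 1·x^1·y^1 ↦ 1·X^1·Y^1·Z^0.
  monomial -2·x^1·y^0 ↦ -2·X^1·Y^0·Z^1.
  monomial 2·x^0·y^2 ↦ 2·X^0·Y^2·Z^0.
  monomial -1·x^0·y^1 ↦ -1·X^0·Y^1·Z^1.
  monomial -1·x^0·y^0 ↦ -1·X^0·Y^0·Z^2.
Collecting: F(X, Y, Z) = 2*X**2 + X*Y - 2*X*Z + 2*Y**2 - Y*Z - Z**2.


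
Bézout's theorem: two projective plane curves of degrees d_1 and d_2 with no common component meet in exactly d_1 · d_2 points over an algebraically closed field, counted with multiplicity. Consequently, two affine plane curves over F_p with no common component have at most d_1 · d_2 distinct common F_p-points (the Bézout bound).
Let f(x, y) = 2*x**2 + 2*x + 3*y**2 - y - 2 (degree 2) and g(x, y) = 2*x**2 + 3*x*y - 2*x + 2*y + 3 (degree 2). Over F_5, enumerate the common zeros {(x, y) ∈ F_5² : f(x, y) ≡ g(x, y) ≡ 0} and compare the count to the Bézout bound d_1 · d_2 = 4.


Common zeros: {(0, 1)}; count = 1; Bézout bound = 4.

deg(f) = 2, deg(g) = 2, so Bézout bound = 4.
Scan x ∈ F_5. For each x, list the y ∈ F_5 with f(x, y) ≡ 0 and those with g(x, y) ≡ 0 (mod 5); the common zeros in that column are the intersection.
  x = 0: f ≡ 0 at y ∈ {1}; g ≡ 0 at y ∈ {1}; common: {1}.
  x = 1: f ≡ 0 at y ∈ ∅; g ≡ 0 at y ∈ ∅; common: ∅.
  x = 2: f ≡ 0 at y ∈ {0, 2}; g ≡ 0 at y ∈ {1}; common: ∅.
  x = 3: f ≡ 0 at y ∈ ∅; g ≡ 0 at y ∈ {0}; common: ∅.
  x = 4: f ≡ 0 at y ∈ {1}; g ≡ 0 at y ∈ {2}; common: ∅.
Collecting: common zeros = {(0, 1)}, so the count is 1.
Comparison with the Bézout bound: 1 ≤ 4 = deg(f)·deg(g), as expected for curves with no common component (the affine F_5-count falls short of the bound because intersections may lie at infinity, over extension fields, or carry multiplicity).


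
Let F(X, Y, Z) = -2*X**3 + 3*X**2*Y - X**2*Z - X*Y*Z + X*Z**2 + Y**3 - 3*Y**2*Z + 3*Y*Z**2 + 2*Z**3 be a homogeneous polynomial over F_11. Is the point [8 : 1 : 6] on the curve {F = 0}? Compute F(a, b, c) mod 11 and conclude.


F(8,1,6) ≡ 9 (mod 11); P is NOT on the curve.

Evaluate F(8, 1, 6) term-by-term (mod 11).
  -2*X**3 ↦ -2·512·1·1 = -1024
  3*X**2*Y ↦ 3·64·1·1 = 192
  -X**2*Z ↦ -1·64·1·6 = -384
  -X*Y*Z ↦ -1·8·1·6 = -48
  X*Z**2 ↦ 1·8·1·36 = 288
  Y**3 ↦ 1·1·1·1 = 1
  -3*Y**2*Z ↦ -3·1·1·6 = -18
  3*Y*Z**2 ↦ 3·1·1·36 = 108
  2*Z**3 ↦ 2·1·1·216 = 432
Sum: F(8, 1, 6) = (-1024) + (192) + (-384) + (-48) + (288) + (1) + (-18) + (108) + (432) = -453.
Reducing mod 11: -453 ≡ 9 (mod 11).
Since F(a, b, c) ≡ 9 ≠ 0 (mod 11), P does NOT lie on the curve.


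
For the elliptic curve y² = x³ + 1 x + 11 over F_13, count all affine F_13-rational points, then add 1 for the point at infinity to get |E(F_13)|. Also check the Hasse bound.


Affine points = {(1, 0), (4, 1), (4, 12), (6, 5), (6, 8), (7, 6), (7, 7), (11, 1), (11, 12), (12, 3), (12, 10)}; affine count = 11; |E(F_13)| = 12.

Discriminant check: Δ ∝ 4a³ + 27b² = 4·1³ + 27·11² = 4·1 + 27·121 ≡ 8 (mod 13). Nonzero ⇒ E is nonsingular.
For each x ∈ F_13, compute rhs = x³ + 1·x + 11 mod 13, then count y ∈ F_13 with y² ≡ rhs.
  x = 0: rhs = 11, matching y values: none (0 points).
  x = 1: rhs = 0, matching y values: 0 (1 points).
  x = 2: rhs = 8, matching y values: none (0 points).
  x = 3: rhs = 2, matching y values: none (0 points).
  x = 4: rhs = 1, matching y values: 1, 12 (2 points).
  x = 5: rhs = 11, matching y values: none (0 points).
  x = 6: rhs = 12, matching y values: 5, 8 (2 points).
  x = 7: rhs = 10, matching y values: 6, 7 (2 points).
  x = 8: rhs = 11, matching y values: none (0 points).
  x = 9: rhs = 8, matching y values: none (0 points).
  x = 10: rhs = 7, matching y values: none (0 points).
  x = 11: rhs = 1, matching y values: 1, 12 (2 points).
  x = 12: rhs = 9, matching y values: 3, 10 (2 points).
Total affine count: 11.
Full point count |E(F_13)| = 11 + 1 = 12.
Hasse bound: |12 − (13+1)| = |-2| = 2 ≤ 2√13 ≈ 7.2111 ✓.


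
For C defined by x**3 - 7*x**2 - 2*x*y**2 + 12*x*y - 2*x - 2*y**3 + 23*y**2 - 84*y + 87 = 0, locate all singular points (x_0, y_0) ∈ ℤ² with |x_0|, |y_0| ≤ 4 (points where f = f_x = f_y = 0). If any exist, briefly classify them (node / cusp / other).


Singular points: {(2, 3)}; classification: node.

Compute partial derivatives:
  f_x = 3*x**2 - 14*x - 2*y**2 + 12*y - 2.
  f_y = -4*x*y + 12*x - 6*y**2 + 46*y - 84.
Scan x_0 ∈ {−4, ..., 4}. For each x_0, f_y(x_0, y) is a polynomial in y; find its integer roots y ∈ {−4, ..., 4}, then test f_x and f at those candidates.
  x = -4: f_y(-4, y) = -6*y**2 + 62*y - 132; vanishes at y ∈ {3}. (-4, 3): f_x = 120 ≠ 0.
  x = -3: f_y(-3, y) = -6*y**2 + 58*y - 120; vanishes at y ∈ {3}. (-3, 3): f_x = 85 ≠ 0.
  x = -2: f_y(-2, y) = -6*y**2 + 54*y - 108; vanishes at y ∈ {3}. (-2, 3): f_x = 56 ≠ 0.
  x = -1: f_y(-1, y) = -6*y**2 + 50*y - 96; vanishes at y ∈ {3}. (-1, 3): f_x = 33 ≠ 0.
  x = 0: f_y(0, y) = -6*y**2 + 46*y - 84; vanishes at y ∈ {3}. (0, 3): f_x = 16 ≠ 0.
  x = 1: f_y(1, y) = -6*y**2 + 42*y - 72; vanishes at y ∈ {3, 4}. (1, 3): f_x = 5 ≠ 0; (1, 4): f_x = 3 ≠ 0.
  x = 2: f_y(2, y) = -6*y**2 + 38*y - 60; vanishes at y ∈ {3}. (2, 3): f_x = 0, f = 0 — SINGULAR.
  x = 3: f_y(3, y) = -6*y**2 + 34*y - 48; vanishes at y ∈ {3}. (3, 3): f_x = 1 ≠ 0.
  x = 4: f_y(4, y) = -6*y**2 + 30*y - 36; vanishes at y ∈ {2, 3}. (4, 2): f_x = 6 ≠ 0; (4, 3): f_x = 8 ≠ 0.
Only singular point on the grid: (2, 3).
Classify: substitute x = 2 + u, y = 3 + v and expand: f = u**3 - u**2 - 2*u*v**2 - 2*v**3 + v**2.
No constant or linear terms (consistent with a singular point). Quadratic part: -u**2 + v**2. Cubic part: u**3 - 2*u*v**2 - 2*v**3.
The quadratic part v**2 - u**2 = (v − u)(v + u) splits into two distinct linear factors, so there are two distinct tangent lines y − 3 = ±(x − 2) — this is a node (ordinary double point).
Classification: node.


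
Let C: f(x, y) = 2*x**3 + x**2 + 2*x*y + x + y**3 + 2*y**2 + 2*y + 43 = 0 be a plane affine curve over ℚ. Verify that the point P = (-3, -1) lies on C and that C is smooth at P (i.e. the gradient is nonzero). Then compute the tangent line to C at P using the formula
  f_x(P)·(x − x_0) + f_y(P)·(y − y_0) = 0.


Tangent line at P: 47*x - 5*y + 136 = 0.

Step 1: f(-3, -1) = 0, so P lies on C.
Step 2: partial derivatives
  f_x(x, y) = 6*x**2 + 2*x + 2*y + 1, f_y(x, y) = 2*x + 3*y**2 + 4*y + 2.
  f_x(P) = 47, f_y(P) = -5 (gradient nonzero, so P is smooth).
Step 3: tangent line at P: 47·(x − -3) + -5·(y − -1) = 0.
Expanding: 47*x - 5*y + 136 = 0.


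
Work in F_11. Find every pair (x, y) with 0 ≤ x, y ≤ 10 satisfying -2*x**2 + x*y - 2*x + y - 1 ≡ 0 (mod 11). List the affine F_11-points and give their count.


Affine F_11-points: {(0, 1), (1, 8), (2, 8), (3, 9), (4, 6), (5, 1), (6, 9), (7, 10), (8, 10), (9, 6)}; count = 10.

For each of the 121 pairs (x, y) ∈ F_11², evaluate f(x, y) mod 11. Record the zeros.
  x = 0: [0↦10, 1↦0, 2↦1, 3↦2, 4↦3, 5↦4, 6↦5, 7↦6, 8↦7, 9↦8, 10↦9]  zeros at y ∈ {1}
  x = 1: [0↦6, 1↦8, 2↦10, 3↦1, 4↦3, 5↦5, 6↦7, 7↦9, 8↦0, 9↦2, 10↦4]  zeros at y ∈ {8}
  x = 2: [0↦9, 1↦1, 2↦4, 3↦7, 4↦10, 5↦2, 6↦5, 7↦8, 8↦0, 9↦3, 10↦6]  zeros at y ∈ {8}
  x = 3: [0↦8, 1↦1, 2↦5, 3↦9, 4↦2, 5↦6, 6↦10, 7↦3, 8↦7, 9↦0, 10↦4]  zeros at y ∈ {9}
  x = 4: [0↦3, 1↦8, 2↦2, 3↦7, 4↦1, 5↦6, 6↦0, 7↦5, 8↦10, 9↦4, 10↦9]  zeros at y ∈ {6}
  x = 5: [0↦5, 1↦0, 2↦6, 3↦1, 4↦7, 5↦2, 6↦8, 7↦3, 8↦9, 9↦4, 10↦10]  zeros at y ∈ {1}
  x = 6: [0↦3, 1↦10, 2↦6, 3↦2, 4↦9, 5↦5, 6↦1, 7↦8, 8↦4, 9↦0, 10↦7]  zeros at y ∈ {9}
  x = 7: [0↦8, 1↦5, 2↦2, 3↦10, 4↦7, 5↦4, 6↦1, 7↦9, 8↦6, 9↦3, 10↦0]  zeros at y ∈ {10}
  x = 8: [0↦9, 1↦7, 2↦5, 3↦3, 4↦1, 5↦10, 6↦8, 7↦6, 8↦4, 9↦2, 10↦0]  zeros at y ∈ {10}
  x = 9: [0↦6, 1↦5, 2↦4, 3↦3, 4↦2, 5↦1, 6↦0, 7↦10, 8↦9, 9↦8, 10↦7]  zeros at y ∈ {6}
  x = 10: [0↦10, 1↦10, 2↦10, 3↦10, 4↦10, 5↦10, 6↦10, 7↦10, 8↦10, 9↦10, 10↦10]  zeros at y ∈ ∅
Collecting zeros: affine points = {(0, 1), (1, 8), (2, 8), (3, 9), (4, 6), (5, 1), (6, 9), (7, 10), (8, 10), (9, 6)}.
Total count |C(F_11)_aff| = 10.


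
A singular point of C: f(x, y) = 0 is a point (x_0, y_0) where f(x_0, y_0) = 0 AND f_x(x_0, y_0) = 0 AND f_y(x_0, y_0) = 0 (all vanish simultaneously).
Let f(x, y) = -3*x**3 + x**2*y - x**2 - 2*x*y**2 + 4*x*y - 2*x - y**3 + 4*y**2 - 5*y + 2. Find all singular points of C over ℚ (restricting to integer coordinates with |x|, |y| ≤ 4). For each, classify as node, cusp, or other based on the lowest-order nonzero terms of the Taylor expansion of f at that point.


Singular points: {(0, 1)}; classification: cusp.

Compute partial derivatives:
  f_x = -9*x**2 + 2*x*y - 2*x - 2*y**2 + 4*y - 2.
  f_y = x**2 - 4*x*y + 4*x - 3*y**2 + 8*y - 5.
Scan x_0 ∈ {−4, ..., 4}. For each x_0, f_y(x_0, y) is a polynomial in y; find its integer roots y ∈ {−4, ..., 4}, then test f_x and f at those candidates.
  x = -4: f_y(-4, y) = -3*y**2 + 24*y - 5; no integer root y with |y| ≤ 4.
  x = -3: f_y(-3, y) = -3*y**2 + 20*y - 8; no integer root y with |y| ≤ 4.
  x = -2: f_y(-2, y) = -3*y**2 + 16*y - 9; no integer root y with |y| ≤ 4.
  x = -1: f_y(-1, y) = -3*y**2 + 12*y - 8; no integer root y with |y| ≤ 4.
  x = 0: f_y(0, y) = -3*y**2 + 8*y - 5; vanishes at y ∈ {1}. (0, 1): f_x = 0, f = 0 — SINGULAR.
  x = 1: f_y(1, y) = -3*y**2 + 4*y; vanishes at y ∈ {0}. (1, 0): f_x = -13 ≠ 0.
  x = 2: f_y(2, y) = 7 - 3*y**2; no integer root y with |y| ≤ 4.
  x = 3: f_y(3, y) = -3*y**2 - 4*y + 16; no integer root y with |y| ≤ 4.
  x = 4: f_y(4, y) = -3*y**2 - 8*y + 27; no integer root y with |y| ≤ 4.
Only singular point on the grid: (0, 1).
Classify: substitute x = 0 + u, y = 1 + v and expand: f = -3*u**3 + u**2*v - 2*u*v**2 - v**3 + v**2.
No constant or linear terms (consistent with a singular point). Quadratic part: v**2. Cubic part: -3*u**3 + u**2*v - 2*u*v**2 - v**3.
The quadratic part v**2 is a perfect square, so there is a single (double) tangent line v = 0, i.e. y = 1. Restricting the cubic part to that line (v = 0) leaves -3*u**3 ≠ 0, so f is not divisible by v and the branch is v² ≈ 3*u**3 to lowest order — this is a cusp.
Classification: cusp.


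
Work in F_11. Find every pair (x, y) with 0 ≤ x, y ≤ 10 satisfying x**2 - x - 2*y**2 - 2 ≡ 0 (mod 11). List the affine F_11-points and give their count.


Affine F_11-points: {(2, 0), (4, 4), (4, 7), (5, 3), (5, 8), (6, 5), (6, 6), (7, 3), (7, 8), (8, 4), (8, 7), (10, 0)}; count = 12.

For each of the 121 pairs (x, y) ∈ F_11², evaluate f(x, y) mod 11. Record the zeros.
  x = 0: [0↦9, 1↦7, 2↦1, 3↦2, 4↦10, 5↦3, 6↦3, 7↦10, 8↦2, 9↦1, 10↦7]  zeros at y ∈ ∅
  x = 1: [0↦9, 1↦7, 2↦1, 3↦2, 4↦10, 5↦3, 6↦3, 7↦10, 8↦2, 9↦1, 10↦7]  zeros at y ∈ ∅
  x = 2: [0↦0, 1↦9, 2↦3, 3↦4, 4↦1, 5↦5, 6↦5, 7↦1, 8↦4, 9↦3, 10↦9]  zeros at y ∈ {0}
  x = 3: [0↦4, 1↦2, 2↦7, 3↦8, 4↦5, 5↦9, 6↦9, 7↦5, 8↦8, 9↦7, 10↦2]  zeros at y ∈ ∅
  x = 4: [0↦10, 1↦8, 2↦2, 3↦3, 4↦0, 5↦4, 6↦4, 7↦0, 8↦3, 9↦2, 10↦8]  zeros at y ∈ {4, 7}
  x = 5: [0↦7, 1↦5, 2↦10, 3↦0, 4↦8, 5↦1, 6↦1, 7↦8, 8↦0, 9↦10, 10↦5]  zeros at y ∈ {3, 8}
  x = 6: [0↦6, 1↦4, 2↦9, 3↦10, 4↦7, 5↦0, 6↦0, 7↦7, 8↦10, 9↦9, 10↦4]  zeros at y ∈ {5, 6}
  x = 7: [0↦7, 1↦5, 2↦10, 3↦0, 4↦8, 5↦1, 6↦1, 7↦8, 8↦0, 9↦10, 10↦5]  zeros at y ∈ {3, 8}
  x = 8: [0↦10, 1↦8, 2↦2, 3↦3, 4↦0, 5↦4, 6↦4, 7↦0, 8↦3, 9↦2, 10↦8]  zeros at y ∈ {4, 7}
  x = 9: [0↦4, 1↦2, 2↦7, 3↦8, 4↦5, 5↦9, 6↦9, 7↦5, 8↦8, 9↦7, 10↦2]  zeros at y ∈ ∅
  x = 10: [0↦0, 1↦9, 2↦3, 3↦4, 4↦1, 5↦5, 6↦5, 7↦1, 8↦4, 9↦3, 10↦9]  zeros at y ∈ {0}
Collecting zeros: affine points = {(2, 0), (4, 4), (4, 7), (5, 3), (5, 8), (6, 5), (6, 6), (7, 3), (7, 8), (8, 4), (8, 7), (10, 0)}.
Total count |C(F_11)_aff| = 12.


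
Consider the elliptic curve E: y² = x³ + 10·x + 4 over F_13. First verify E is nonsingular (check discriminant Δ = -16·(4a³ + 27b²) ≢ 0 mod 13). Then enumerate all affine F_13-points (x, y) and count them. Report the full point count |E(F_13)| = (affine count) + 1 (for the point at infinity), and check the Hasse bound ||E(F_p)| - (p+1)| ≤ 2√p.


Affine points = {(0, 2), (0, 11), (3, 3), (3, 10), (4, 2), (4, 11), (5, 6), (5, 7), (7, 1), (7, 12), (9, 2), (9, 11), (10, 5), (10, 8)}; affine count = 14; |E(F_13)| = 15.

Discriminant check: Δ ∝ 4a³ + 27b² = 4·10³ + 27·4² = 4·1000 + 27·16 ≡ 12 (mod 13). Nonzero ⇒ E is nonsingular.
For each x ∈ F_13, compute rhs = x³ + 10·x + 4 mod 13, then count y ∈ F_13 with y² ≡ rhs.
  x = 0: rhs = 4, matching y values: 2, 11 (2 points).
  x = 1: rhs = 2, matching y values: none (0 points).
  x = 2: rhs = 6, matching y values: none (0 points).
  x = 3: rhs = 9, matching y values: 3, 10 (2 points).
  x = 4: rhs = 4, matching y values: 2, 11 (2 points).
  x = 5: rhs = 10, matching y values: 6, 7 (2 points).
  x = 6: rhs = 7, matching y values: none (0 points).
  x = 7: rhs = 1, matching y values: 1, 12 (2 points).
  x = 8: rhs = 11, matching y values: none (0 points).
  x = 9: rhs = 4, matching y values: 2, 11 (2 points).
  x = 10: rhs = 12, matching y values: 5, 8 (2 points).
  x = 11: rhs = 2, matching y values: none (0 points).
  x = 12: rhs = 6, matching y values: none (0 points).
Total affine count: 14.
Full point count |E(F_13)| = 14 + 1 = 15.
Hasse bound: |15 − (13+1)| = |1| = 1 ≤ 2√13 ≈ 7.2111 ✓.


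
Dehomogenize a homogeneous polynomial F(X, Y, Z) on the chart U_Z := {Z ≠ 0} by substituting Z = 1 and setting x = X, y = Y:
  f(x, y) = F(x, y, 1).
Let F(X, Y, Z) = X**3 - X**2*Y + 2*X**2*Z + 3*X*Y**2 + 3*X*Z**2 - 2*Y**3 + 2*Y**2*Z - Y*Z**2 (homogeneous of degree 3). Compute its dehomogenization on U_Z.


f(x, y) = x**3 - x**2*y + 2*x**2 + 3*x*y**2 + 3*x - 2*y**3 + 2*y**2 - y

On U_Z we set Z = 1. Each monomial c·X^i·Y^j·Z^k in F becomes c·x^i·y^j·1^k = c·x^i·y^j.
Substituting Z = 1: F(X, Y, 1) = x**3 - x**2*y + 2*x**2 + 3*x*y**2 + 3*x - 2*y**3 + 2*y**2 - y.
Note: deg(f) ≤ deg(F) = 3; strict inequality happens when F is divisible by Z (lost terms).


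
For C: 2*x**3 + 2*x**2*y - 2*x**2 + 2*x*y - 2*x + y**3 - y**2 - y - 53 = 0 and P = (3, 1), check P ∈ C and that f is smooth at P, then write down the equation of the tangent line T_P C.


Tangent line at P: 54*x + 24*y - 186 = 0.

Step 1: f(3, 1) = 0, so P lies on C.
Step 2: partial derivatives
  f_x(x, y) = 6*x**2 + 4*x*y - 4*x + 2*y - 2, f_y(x, y) = 2*x**2 + 2*x + 3*y**2 - 2*y - 1.
  f_x(P) = 54, f_y(P) = 24 (gradient nonzero, so P is smooth).
Step 3: tangent line at P: 54·(x − 3) + 24·(y − 1) = 0.
Expanding: 54*x + 24*y - 186 = 0.


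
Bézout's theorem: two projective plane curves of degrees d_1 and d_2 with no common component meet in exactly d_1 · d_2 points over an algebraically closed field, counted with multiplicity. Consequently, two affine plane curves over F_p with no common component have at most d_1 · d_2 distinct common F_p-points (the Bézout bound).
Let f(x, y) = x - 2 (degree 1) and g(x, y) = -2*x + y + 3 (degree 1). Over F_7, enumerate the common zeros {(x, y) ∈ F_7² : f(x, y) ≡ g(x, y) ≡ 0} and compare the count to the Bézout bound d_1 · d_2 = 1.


Common zeros: {(2, 1)}; count = 1; Bézout bound = 1.

deg(f) = 1, deg(g) = 1, so Bézout bound = 1.
Scan x ∈ F_7. For each x, list the y ∈ F_7 with f(x, y) ≡ 0 and those with g(x, y) ≡ 0 (mod 7); the common zeros in that column are the intersection.
  x = 0: f ≡ 0 at y ∈ ∅; g ≡ 0 at y ∈ {4}; common: ∅.
  x = 1: f ≡ 0 at y ∈ ∅; g ≡ 0 at y ∈ {6}; common: ∅.
  x = 2: f ≡ 0 at y ∈ {0, 1, 2, 3, 4, 5, 6}; g ≡ 0 at y ∈ {1}; common: {1}.
  x = 3: f ≡ 0 at y ∈ ∅; g ≡ 0 at y ∈ {3}; common: ∅.
  x = 4: f ≡ 0 at y ∈ ∅; g ≡ 0 at y ∈ {5}; common: ∅.
  x = 5: f ≡ 0 at y ∈ ∅; g ≡ 0 at y ∈ {0}; common: ∅.
  x = 6: f ≡ 0 at y ∈ ∅; g ≡ 0 at y ∈ {2}; common: ∅.
Collecting: common zeros = {(2, 1)}, so the count is 1.
Comparison with the Bézout bound: 1 ≤ 1 = deg(f)·deg(g), as expected for curves with no common component (the bound is attained).


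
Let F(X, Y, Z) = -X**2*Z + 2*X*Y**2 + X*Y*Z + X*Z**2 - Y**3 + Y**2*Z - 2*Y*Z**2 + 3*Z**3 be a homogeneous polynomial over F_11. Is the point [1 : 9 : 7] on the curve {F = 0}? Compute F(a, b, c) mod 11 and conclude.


F(1,9,7) ≡ 10 (mod 11); P is NOT on the curve.

Evaluate F(1, 9, 7) term-by-term (mod 11).
  -X**2*Z ↦ -1·1·1·7 = -7
  2*X*Y**2 ↦ 2·1·81·1 = 162
  X*Y*Z ↦ 1·1·9·7 = 63
  X*Z**2 ↦ 1·1·1·49 = 49
  -Y**3 ↦ -1·1·729·1 = -729
  Y**2*Z ↦ 1·1·81·7 = 567
  -2*Y*Z**2 ↦ -2·1·9·49 = -882
  3*Z**3 ↦ 3·1·1·343 = 1029
Sum: F(1, 9, 7) = (-7) + (162) + (63) + (49) + (-729) + (567) + (-882) + (1029) = 252.
Reducing mod 11: 252 ≡ 10 (mod 11).
Since F(a, b, c) ≡ 10 ≠ 0 (mod 11), P does NOT lie on the curve.


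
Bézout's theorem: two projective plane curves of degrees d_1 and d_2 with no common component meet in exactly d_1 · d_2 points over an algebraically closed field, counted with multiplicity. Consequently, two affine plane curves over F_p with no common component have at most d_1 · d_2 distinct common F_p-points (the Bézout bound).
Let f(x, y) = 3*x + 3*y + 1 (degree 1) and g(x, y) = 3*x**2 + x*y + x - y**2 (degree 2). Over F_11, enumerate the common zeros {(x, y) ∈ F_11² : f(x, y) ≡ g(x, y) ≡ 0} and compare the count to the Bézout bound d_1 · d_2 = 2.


Common zeros: {(4, 3), (7, 0)}; count = 2; Bézout bound = 2.

deg(f) = 1, deg(g) = 2, so Bézout bound = 2.
Scan x ∈ F_11. For each x, list the y ∈ F_11 with f(x, y) ≡ 0 and those with g(x, y) ≡ 0 (mod 11); the common zeros in that column are the intersection.
  x = 0: f ≡ 0 at y ∈ {7}; g ≡ 0 at y ∈ {0}; common: ∅.
  x = 1: f ≡ 0 at y ∈ {6}; g ≡ 0 at y ∈ ∅; common: ∅.
  x = 2: f ≡ 0 at y ∈ {5}; g ≡ 0 at y ∈ {3, 10}; common: ∅.
  x = 3: f ≡ 0 at y ∈ {4}; g ≡ 0 at y ∈ ∅; common: ∅.
  x = 4: f ≡ 0 at y ∈ {3}; g ≡ 0 at y ∈ {1, 3}; common: {3}.
  x = 5: f ≡ 0 at y ∈ {2}; g ≡ 0 at y ∈ {7, 9}; common: ∅.
  x = 6: f ≡ 0 at y ∈ {1}; g ≡ 0 at y ∈ ∅; common: ∅.
  x = 7: f ≡ 0 at y ∈ {0}; g ≡ 0 at y ∈ {0, 7}; common: {0}.
  x = 8: f ≡ 0 at y ∈ {10}; g ≡ 0 at y ∈ ∅; common: ∅.
  x = 9: f ≡ 0 at y ∈ {9}; g ≡ 0 at y ∈ {10}; common: ∅.
  x = 10: f ≡ 0 at y ∈ {8}; g ≡ 0 at y ∈ {1, 9}; common: ∅.
Collecting: common zeros = {(4, 3), (7, 0)}, so the count is 2.
Comparison with the Bézout bound: 2 ≤ 2 = deg(f)·deg(g), as expected for curves with no common component (the bound is attained).
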